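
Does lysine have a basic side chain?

The basic amino acids are Lys (K), Arg (R), and His (H).
Lysine is in this group.

Yes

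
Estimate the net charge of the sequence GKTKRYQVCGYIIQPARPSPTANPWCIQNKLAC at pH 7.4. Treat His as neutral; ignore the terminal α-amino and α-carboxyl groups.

+5

Near pH 7.4, K and R contribute +1 each, D and E contribute −1 each, and every other side chain (His included, as stated) is uncharged.
Positive (K, R): K2, K4, R5, R17, K30 → +5.
Negative (D, E): none → −0.
Net charge = (+5) + (−0) = +5.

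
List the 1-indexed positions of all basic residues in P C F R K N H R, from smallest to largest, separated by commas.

Lysine (K), arginine (R), and histidine (H) have basic, nitrogen-containing side chains.
Matching residues: R4, K5, H7, R8.

4, 5, 7, 8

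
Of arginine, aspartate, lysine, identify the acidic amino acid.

Aspartate (D) and glutamate (E) have carboxylic-acid side chains and are the acidic amino acids.
Of the listed options, only aspartate belongs to this group.

aspartate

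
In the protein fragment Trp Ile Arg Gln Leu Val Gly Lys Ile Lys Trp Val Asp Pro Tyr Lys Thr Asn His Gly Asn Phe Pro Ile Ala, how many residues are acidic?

Only D (aspartate) and E (glutamate) carry a side-chain carboxylic acid.
Matching residues: Asp13.

1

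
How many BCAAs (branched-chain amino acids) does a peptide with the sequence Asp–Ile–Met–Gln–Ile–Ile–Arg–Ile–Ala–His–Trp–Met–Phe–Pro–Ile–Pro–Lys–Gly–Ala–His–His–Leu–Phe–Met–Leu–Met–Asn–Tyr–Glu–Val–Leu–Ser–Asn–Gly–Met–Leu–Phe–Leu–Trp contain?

11

Valine (V), leucine (L), and isoleucine (I) are the branched-chain amino acids.
Matching residues: Ile2, Ile5, Ile6, Ile8, Ile15, Leu22, Leu25, Val30, Leu31, Leu36, Leu38.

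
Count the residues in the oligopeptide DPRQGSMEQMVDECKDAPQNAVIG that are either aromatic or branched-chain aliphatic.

Aromatic: F, W, Y. Branched-chain aliphatic: I, L, V.
Aromatic residues here: none (0).
Branched-chain aliphatic residues here: V11, V22, I23 (3).
The two groups share no amino acid, so total = 0 + 3 = 3.

3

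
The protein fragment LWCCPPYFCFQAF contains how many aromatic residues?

Phenylalanine (F), tryptophan (W), and tyrosine (Y) have aromatic ring side chains.
Matching residues: W2, Y7, F8, F10, F13.

5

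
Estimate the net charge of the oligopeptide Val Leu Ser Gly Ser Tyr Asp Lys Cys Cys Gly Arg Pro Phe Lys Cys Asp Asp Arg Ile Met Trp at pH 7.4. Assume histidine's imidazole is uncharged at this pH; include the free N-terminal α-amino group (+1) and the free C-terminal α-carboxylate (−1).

+1

Near pH 7.4, K and R contribute +1 each, D and E contribute −1 each, and every other side chain (His included, as stated) is uncharged.
Positive (K, R): Lys8, Arg12, Lys15, Arg19 → +4.
Negative (D, E): Asp7, Asp17, Asp18 → −3.
The N-terminus (+1) and C-terminus (−1) cancel.
Net charge = (+4) + (−3) = +1.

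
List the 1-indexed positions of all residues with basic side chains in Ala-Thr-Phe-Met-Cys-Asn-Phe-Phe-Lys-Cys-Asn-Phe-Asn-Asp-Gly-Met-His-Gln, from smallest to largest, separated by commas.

The basic amino acids are Lys (K), Arg (R), and His (H).
Matching residues: Lys9, His17.

9, 17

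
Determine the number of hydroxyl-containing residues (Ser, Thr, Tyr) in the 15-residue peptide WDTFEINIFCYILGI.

Matching residues: T3, Y11.

2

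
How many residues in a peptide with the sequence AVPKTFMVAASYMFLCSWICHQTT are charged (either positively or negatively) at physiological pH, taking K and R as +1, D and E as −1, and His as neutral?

1

Charged side chains at pH ~7.4: K, R (positive); D, E (negative).
Matching residues: K4.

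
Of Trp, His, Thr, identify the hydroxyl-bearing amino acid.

S, T, and Y are the three residues with a side-chain hydroxyl.
Of the listed options, only Thr belongs to this group.

Thr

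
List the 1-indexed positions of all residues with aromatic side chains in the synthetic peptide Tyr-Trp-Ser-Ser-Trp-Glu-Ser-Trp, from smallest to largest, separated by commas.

1, 2, 5, 8

F, W, and Y each carry an aromatic ring on the side chain.
Matching residues: Tyr1, Trp2, Trp5, Trp8.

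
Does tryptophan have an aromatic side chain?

The aromatic amino acids are Phe (F, benzyl), Trp (W, indole), and Tyr (Y, phenol).
Tryptophan is in this group.

Yes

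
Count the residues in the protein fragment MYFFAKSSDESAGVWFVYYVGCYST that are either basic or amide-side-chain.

1

Basic: H, K, R. Amide-side-chain: N, Q.
Basic residues here: K6 (1).
Amide-side-chain residues here: none (0).
The two groups share no amino acid, so total = 1 + 0 = 1.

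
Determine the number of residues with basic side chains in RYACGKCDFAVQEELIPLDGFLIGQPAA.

2

K, R, and H are the three residues with basic side chains (ε-amine, guanidinium, and imidazole respectively).
Matching residues: R1, K6.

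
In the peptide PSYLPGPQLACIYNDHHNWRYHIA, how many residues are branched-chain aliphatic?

4

The BCAAs are Val, Leu, and Ile — aliphatic side chains with a branch point.
Matching residues: L4, L9, I12, I23.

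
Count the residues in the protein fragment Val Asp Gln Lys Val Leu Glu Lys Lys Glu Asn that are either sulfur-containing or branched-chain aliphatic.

3

Sulfur-containing: C, M. Branched-chain aliphatic: I, L, V.
Sulfur-containing residues here: none (0).
Branched-chain aliphatic residues here: Val1, Val5, Leu6 (3).
The two groups share no amino acid, so total = 0 + 3 = 3.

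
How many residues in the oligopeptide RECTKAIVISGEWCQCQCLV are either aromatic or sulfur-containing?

Aromatic: F, W, Y. Sulfur-containing: C, M.
Aromatic residues here: W13 (1).
Sulfur-containing residues here: C3, C14, C16, C18 (4).
The two groups share no amino acid, so total = 1 + 4 = 5.

5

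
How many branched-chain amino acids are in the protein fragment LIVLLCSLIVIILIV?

13

The BCAAs are Val, Leu, and Ile — aliphatic side chains with a branch point.
Matching residues: L1, I2, V3, L4, L5, L8, I9, V10, I11, I12, L13, I14, V15.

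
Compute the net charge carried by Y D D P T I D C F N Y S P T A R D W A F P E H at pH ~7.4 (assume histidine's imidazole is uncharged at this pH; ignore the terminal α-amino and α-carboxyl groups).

At pH ~7.4 the Lys and Arg side chains are protonated (+1), the Asp and Glu side chains are deprotonated (−1), and with His taken as neutral all other side chains carry no charge.
Positive (K, R): R16 → +1.
Negative (D, E): D2, D3, D7, D17, E22 → −5.
Net charge = (+1) + (−5) = −4.

-4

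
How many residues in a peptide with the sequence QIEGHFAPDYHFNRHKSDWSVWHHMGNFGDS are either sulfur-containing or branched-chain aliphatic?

Sulfur-containing: C, M. Branched-chain aliphatic: I, L, V.
Sulfur-containing residues here: M25 (1).
Branched-chain aliphatic residues here: I2, V21 (2).
The two groups share no amino acid, so total = 1 + 2 = 3.

3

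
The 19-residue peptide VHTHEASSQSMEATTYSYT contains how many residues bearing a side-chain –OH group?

10

S, T, and Y are the three residues with a side-chain hydroxyl.
Matching residues: T3, S7, S8, S10, T14, T15, Y16, S17, Y18, T19.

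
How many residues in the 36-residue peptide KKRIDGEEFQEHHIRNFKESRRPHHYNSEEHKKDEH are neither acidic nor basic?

12

Acidic: D, E. Basic: K, R, H. All other residues are neither.
Matching residues: I4, G6, F9, Q10, I14, N16, F17, S20, P23, Y26, N27, S28.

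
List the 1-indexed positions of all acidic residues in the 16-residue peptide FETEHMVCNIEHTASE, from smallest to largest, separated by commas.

The acidic residues are Asp (D) and Glu (E), whose side chains end in a carboxylate group.
Matching residues: E2, E4, E11, E16.

2, 4, 11, 16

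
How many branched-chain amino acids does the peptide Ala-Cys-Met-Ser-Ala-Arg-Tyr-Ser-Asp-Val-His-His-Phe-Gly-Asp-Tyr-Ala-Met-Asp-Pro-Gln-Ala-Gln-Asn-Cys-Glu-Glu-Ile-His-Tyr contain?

Valine (V), leucine (L), and isoleucine (I) are the branched-chain amino acids.
Matching residues: Val10, Ile28.

2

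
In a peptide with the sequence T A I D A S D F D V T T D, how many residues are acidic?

4

The acidic residues are Asp (D) and Glu (E), whose side chains end in a carboxylate group.
Matching residues: D4, D7, D9, D13.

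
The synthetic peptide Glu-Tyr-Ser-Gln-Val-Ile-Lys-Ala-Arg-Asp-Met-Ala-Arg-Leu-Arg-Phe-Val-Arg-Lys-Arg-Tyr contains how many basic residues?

7

K, R, and H are the three residues with basic side chains (ε-amine, guanidinium, and imidazole respectively).
Matching residues: Lys7, Arg9, Arg13, Arg15, Arg18, Lys19, Arg20.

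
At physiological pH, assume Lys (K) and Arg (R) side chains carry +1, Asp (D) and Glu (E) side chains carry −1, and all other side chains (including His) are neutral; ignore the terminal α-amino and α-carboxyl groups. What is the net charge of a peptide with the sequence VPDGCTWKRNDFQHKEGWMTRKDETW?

Positive (K, R): K8, R9, K15, R21, K22 → +5.
Negative (D, E): D3, D11, E16, D23, E24 → −5.
Net charge = (+5) + (−5) = 0.

0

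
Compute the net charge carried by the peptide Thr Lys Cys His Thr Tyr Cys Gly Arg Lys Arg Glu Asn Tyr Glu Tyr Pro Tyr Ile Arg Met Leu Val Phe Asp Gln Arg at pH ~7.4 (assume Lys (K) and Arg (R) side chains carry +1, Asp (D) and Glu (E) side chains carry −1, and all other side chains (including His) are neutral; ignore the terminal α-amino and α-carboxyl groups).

+3

Positive (K, R): Lys2, Arg9, Lys10, Arg11, Arg20, Arg27 → +6.
Negative (D, E): Glu12, Glu15, Asp25 → −3.
Net charge = (+6) + (−3) = +3.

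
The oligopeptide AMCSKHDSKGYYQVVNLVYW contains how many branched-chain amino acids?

The BCAAs are Val, Leu, and Ile — aliphatic side chains with a branch point.
Matching residues: V14, V15, L17, V18.

4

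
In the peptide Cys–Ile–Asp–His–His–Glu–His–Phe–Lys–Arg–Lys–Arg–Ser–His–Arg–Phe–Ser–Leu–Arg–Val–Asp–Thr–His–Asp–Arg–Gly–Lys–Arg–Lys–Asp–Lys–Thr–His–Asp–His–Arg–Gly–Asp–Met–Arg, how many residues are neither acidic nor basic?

13

Acidic: D, E. Basic: K, R, H. All other residues are neither.
Matching residues: Cys1, Ile2, Phe8, Ser13, Phe16, Ser17, Leu18, Val20, Thr22, Gly26, Thr32, Gly37, Met39.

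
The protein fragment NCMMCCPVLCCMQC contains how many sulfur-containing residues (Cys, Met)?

Matching residues: C2, M3, M4, C5, C6, C10, C11, M12, C14.

9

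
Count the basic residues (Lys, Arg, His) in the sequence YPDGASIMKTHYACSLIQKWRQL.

4

Matching residues: K9, H11, K19, R21.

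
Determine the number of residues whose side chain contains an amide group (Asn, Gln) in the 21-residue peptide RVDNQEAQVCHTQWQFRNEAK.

6

Matching residues: N4, Q5, Q8, Q13, Q15, N18.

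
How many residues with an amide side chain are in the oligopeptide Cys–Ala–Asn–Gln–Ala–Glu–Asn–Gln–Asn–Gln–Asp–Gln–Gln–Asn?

Asparagine (N) and glutamine (Q) have uncharged amide side chains.
Matching residues: Asn3, Gln4, Asn7, Gln8, Asn9, Gln10, Gln12, Gln13, Asn14.

9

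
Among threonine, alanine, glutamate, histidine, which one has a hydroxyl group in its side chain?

S, T, and Y are the three residues with a side-chain hydroxyl.
Of the listed options, only threonine belongs to this group.

threonine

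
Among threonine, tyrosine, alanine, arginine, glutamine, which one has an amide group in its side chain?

The amide-side-chain residues are Asn (N) and Gln (Q).
Of the listed options, only glutamine belongs to this group.

glutamine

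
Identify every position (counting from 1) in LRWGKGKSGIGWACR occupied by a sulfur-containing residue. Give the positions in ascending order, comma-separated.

14

Cysteine (C, thiol) and methionine (M, thioether) are the two sulfur-containing amino acids.
Matching residues: C14.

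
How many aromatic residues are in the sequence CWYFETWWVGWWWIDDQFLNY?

10

Phenylalanine (F), tryptophan (W), and tyrosine (Y) have aromatic ring side chains.
Matching residues: W2, Y3, F4, W7, W8, W11, W12, W13, F18, Y21.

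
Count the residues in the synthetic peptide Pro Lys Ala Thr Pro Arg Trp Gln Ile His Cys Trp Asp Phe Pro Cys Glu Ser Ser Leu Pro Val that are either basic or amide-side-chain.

Basic: H, K, R. Amide-side-chain: N, Q.
Basic residues here: Lys2, Arg6, His10 (3).
Amide-side-chain residues here: Gln8 (1).
The two groups share no amino acid, so total = 3 + 1 = 4.

4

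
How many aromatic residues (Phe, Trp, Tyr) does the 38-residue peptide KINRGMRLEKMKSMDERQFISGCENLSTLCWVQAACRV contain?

2

Matching residues: F19, W31.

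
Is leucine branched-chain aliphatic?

The BCAAs are Val, Leu, and Ile — aliphatic side chains with a branch point.
Leucine is in this group.

Yes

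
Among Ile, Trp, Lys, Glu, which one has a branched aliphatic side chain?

V, L, and I make up the branched-chain aliphatic group.
Of the listed options, only Ile belongs to this group.

Ile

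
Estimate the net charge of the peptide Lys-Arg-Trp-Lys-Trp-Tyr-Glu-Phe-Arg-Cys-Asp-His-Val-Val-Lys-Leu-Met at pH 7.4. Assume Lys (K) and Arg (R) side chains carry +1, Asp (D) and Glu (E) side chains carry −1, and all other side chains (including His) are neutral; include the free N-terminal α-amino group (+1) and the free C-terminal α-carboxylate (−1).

Positive (K, R): Lys1, Arg2, Lys4, Arg9, Lys15 → +5.
Negative (D, E): Glu7, Asp11 → −2.
The N-terminus (+1) and C-terminus (−1) cancel.
Net charge = (+5) + (−2) = +3.

+3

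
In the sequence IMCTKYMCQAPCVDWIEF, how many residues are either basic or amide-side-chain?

2

Basic: H, K, R. Amide-side-chain: N, Q.
Basic residues here: K5 (1).
Amide-side-chain residues here: Q9 (1).
The two groups share no amino acid, so total = 1 + 1 = 2.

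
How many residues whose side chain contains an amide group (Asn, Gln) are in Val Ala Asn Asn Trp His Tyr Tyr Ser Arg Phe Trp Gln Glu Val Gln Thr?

4

Matching residues: Asn3, Asn4, Gln13, Gln16.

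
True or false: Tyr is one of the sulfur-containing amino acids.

False

The sulfur-bearing residues are cysteine (–SH) and methionine (–S–CH₃).
Tyrosine is not in this group.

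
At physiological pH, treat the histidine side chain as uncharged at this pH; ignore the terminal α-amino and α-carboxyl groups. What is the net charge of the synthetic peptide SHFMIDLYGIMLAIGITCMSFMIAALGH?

-1

Near pH 7.4, K and R contribute +1 each, D and E contribute −1 each, and every other side chain (His included, as stated) is uncharged.
Positive (K, R): none → +0.
Negative (D, E): D6 → −1.
Net charge = (+0) + (−1) = −1.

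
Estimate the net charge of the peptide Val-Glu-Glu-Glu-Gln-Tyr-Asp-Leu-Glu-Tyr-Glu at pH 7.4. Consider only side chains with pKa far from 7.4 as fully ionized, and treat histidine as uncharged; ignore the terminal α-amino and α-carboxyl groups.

Near pH 7.4, K and R contribute +1 each, D and E contribute −1 each, and every other side chain (His included, as stated) is uncharged.
Positive (K, R): none → +0.
Negative (D, E): Glu2, Glu3, Glu4, Asp7, Glu9, Glu11 → −6.
Net charge = (+0) + (−6) = −6.

-6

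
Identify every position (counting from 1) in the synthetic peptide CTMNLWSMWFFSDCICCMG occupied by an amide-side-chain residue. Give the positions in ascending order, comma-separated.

Matching residues: N4.

4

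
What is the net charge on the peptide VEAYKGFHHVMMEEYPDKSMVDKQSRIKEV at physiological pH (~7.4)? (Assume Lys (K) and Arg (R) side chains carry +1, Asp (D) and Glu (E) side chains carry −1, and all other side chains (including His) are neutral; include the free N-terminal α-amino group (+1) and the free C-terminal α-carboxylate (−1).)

-1

Positive (K, R): K5, K18, K23, R26, K28 → +5.
Negative (D, E): E2, E13, E14, D17, D22, E29 → −6.
The N-terminus (+1) and C-terminus (−1) cancel.
Net charge = (+5) + (−6) = −1.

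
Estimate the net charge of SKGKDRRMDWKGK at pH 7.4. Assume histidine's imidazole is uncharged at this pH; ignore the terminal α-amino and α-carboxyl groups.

The side chains ionized at physiological pH are Lys/Arg (+1) and Asp/Glu (−1); with His treated as neutral, nothing else contributes.
Positive (K, R): K2, K4, R6, R7, K11, K13 → +6.
Negative (D, E): D5, D9 → −2.
Net charge = (+6) + (−2) = +4.

+4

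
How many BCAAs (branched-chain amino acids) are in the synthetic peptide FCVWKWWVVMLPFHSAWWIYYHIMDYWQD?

6

V, L, and I make up the branched-chain aliphatic group.
Matching residues: V3, V8, V9, L11, I19, I23.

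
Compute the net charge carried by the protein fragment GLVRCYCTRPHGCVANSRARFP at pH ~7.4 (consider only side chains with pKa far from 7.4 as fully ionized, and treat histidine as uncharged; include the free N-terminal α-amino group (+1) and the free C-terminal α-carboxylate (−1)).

+4

At pH ~7.4 the Lys and Arg side chains are protonated (+1), the Asp and Glu side chains are deprotonated (−1), and with His taken as neutral all other side chains carry no charge.
Positive (K, R): R4, R9, R18, R20 → +4.
Negative (D, E): none → −0.
The N-terminus (+1) and C-terminus (−1) cancel.
Net charge = (+4) + (−0) = +4.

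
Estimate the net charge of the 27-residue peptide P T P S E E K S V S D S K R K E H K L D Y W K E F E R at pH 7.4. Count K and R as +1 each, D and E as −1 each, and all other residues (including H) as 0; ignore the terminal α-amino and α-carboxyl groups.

0

Positive (K, R): K7, K13, R14, K15, K18, K23, R27 → +7.
Negative (D, E): E5, E6, D11, E16, D20, E24, E26 → −7.
Net charge = (+7) + (−7) = 0.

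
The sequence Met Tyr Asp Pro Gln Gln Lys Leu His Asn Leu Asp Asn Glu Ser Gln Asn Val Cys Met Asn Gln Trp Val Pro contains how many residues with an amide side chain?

8

Asparagine (N) and glutamine (Q) have uncharged amide side chains.
Matching residues: Gln5, Gln6, Asn10, Asn13, Gln16, Asn17, Asn21, Gln22.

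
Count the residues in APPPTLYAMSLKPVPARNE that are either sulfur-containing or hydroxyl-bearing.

4

Sulfur-containing: C, M. Hydroxyl-bearing: S, T, Y.
Sulfur-containing residues here: M9 (1).
Hydroxyl-bearing residues here: T5, Y7, S10 (3).
The two groups share no amino acid, so total = 1 + 3 = 4.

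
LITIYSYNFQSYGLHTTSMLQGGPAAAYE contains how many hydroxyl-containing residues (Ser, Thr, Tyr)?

Matching residues: T3, Y5, S6, Y7, S11, Y12, T16, T17, S18, Y28.

10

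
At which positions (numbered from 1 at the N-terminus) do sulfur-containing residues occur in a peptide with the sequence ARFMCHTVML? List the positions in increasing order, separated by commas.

The sulfur-bearing residues are cysteine (–SH) and methionine (–S–CH₃).
Matching residues: M4, C5, M9.

4, 5, 9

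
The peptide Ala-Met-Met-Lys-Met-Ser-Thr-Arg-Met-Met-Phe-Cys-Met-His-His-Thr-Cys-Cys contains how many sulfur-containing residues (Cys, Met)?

9

Matching residues: Met2, Met3, Met5, Met9, Met10, Cys12, Met13, Cys17, Cys18.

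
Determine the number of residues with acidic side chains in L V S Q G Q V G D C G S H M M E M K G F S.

Only D (aspartate) and E (glutamate) carry a side-chain carboxylic acid.
Matching residues: D9, E16.

2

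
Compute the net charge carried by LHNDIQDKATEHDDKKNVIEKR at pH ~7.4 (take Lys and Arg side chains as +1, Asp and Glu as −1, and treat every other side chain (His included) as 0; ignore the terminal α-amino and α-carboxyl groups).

Positive (K, R): K8, K15, K16, K21, R22 → +5.
Negative (D, E): D4, D7, E11, D13, D14, E20 → −6.
Net charge = (+5) + (−6) = −1.

-1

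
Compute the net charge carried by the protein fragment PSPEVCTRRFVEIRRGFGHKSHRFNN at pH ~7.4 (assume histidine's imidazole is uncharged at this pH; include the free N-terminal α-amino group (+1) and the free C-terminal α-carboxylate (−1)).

At pH ~7.4 the Lys and Arg side chains are protonated (+1), the Asp and Glu side chains are deprotonated (−1), and with His taken as neutral all other side chains carry no charge.
Positive (K, R): R8, R9, R14, R15, K20, R23 → +6.
Negative (D, E): E4, E12 → −2.
The N-terminus (+1) and C-terminus (−1) cancel.
Net charge = (+6) + (−2) = +4.

+4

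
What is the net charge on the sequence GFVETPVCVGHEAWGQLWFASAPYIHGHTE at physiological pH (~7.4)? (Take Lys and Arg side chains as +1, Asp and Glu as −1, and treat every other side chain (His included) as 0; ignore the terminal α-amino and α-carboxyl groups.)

Positive (K, R): none → +0.
Negative (D, E): E4, E12, E30 → −3.
Net charge = (+0) + (−3) = −3.

-3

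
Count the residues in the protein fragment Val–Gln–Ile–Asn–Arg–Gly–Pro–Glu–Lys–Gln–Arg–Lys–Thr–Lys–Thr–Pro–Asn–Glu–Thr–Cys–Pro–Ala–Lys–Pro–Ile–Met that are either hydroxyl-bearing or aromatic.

3

Hydroxyl-bearing: S, T, Y. Aromatic: F, W, Y.
Hydroxyl-bearing residues here: Thr13, Thr15, Thr19 (3).
Aromatic residues here: none (0).
(Y belongs to both groups, but none appear in this sequence.) Total = 3 + 0 = 3.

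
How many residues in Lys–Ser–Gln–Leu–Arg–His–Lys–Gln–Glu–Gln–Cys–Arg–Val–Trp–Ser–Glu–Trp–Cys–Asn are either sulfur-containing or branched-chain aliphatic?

4

Sulfur-containing: C, M. Branched-chain aliphatic: I, L, V.
Sulfur-containing residues here: Cys11, Cys18 (2).
Branched-chain aliphatic residues here: Leu4, Val13 (2).
The two groups share no amino acid, so total = 2 + 2 = 4.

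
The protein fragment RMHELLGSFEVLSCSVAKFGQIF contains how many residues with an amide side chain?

1

Only N (asparagine) and Q (glutamine) carry a side-chain carboxamide.
Matching residues: Q21.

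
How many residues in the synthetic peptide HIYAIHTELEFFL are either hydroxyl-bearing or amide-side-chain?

Hydroxyl-bearing: S, T, Y. Amide-side-chain: N, Q.
Hydroxyl-bearing residues here: Y3, T7 (2).
Amide-side-chain residues here: none (0).
The two groups share no amino acid, so total = 2 + 0 = 2.

2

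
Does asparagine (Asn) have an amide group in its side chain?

Yes

Asparagine (N) and glutamine (Q) have uncharged amide side chains.
Asparagine is in this group.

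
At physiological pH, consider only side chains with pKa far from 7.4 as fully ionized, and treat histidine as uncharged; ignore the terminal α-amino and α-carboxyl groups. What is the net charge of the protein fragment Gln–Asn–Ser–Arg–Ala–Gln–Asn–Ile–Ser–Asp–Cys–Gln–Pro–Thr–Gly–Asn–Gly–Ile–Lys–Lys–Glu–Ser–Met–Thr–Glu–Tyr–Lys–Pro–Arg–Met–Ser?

Near pH 7.4, K and R contribute +1 each, D and E contribute −1 each, and every other side chain (His included, as stated) is uncharged.
Positive (K, R): Arg4, Lys19, Lys20, Lys27, Arg29 → +5.
Negative (D, E): Asp10, Glu21, Glu25 → −3.
Net charge = (+5) + (−3) = +2.

+2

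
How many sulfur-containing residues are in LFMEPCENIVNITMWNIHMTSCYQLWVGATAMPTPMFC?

8

Cysteine (C, thiol) and methionine (M, thioether) are the two sulfur-containing amino acids.
Matching residues: M3, C6, M14, M19, C22, M32, M36, C38.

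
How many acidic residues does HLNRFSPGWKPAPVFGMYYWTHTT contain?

0

The acidic residues are Asp (D) and Glu (E), whose side chains end in a carboxylate group.
None of the 24 residues belong to this group.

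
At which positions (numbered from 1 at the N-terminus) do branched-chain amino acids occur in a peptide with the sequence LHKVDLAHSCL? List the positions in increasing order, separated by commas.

Valine (V), leucine (L), and isoleucine (I) are the branched-chain amino acids.
Matching residues: L1, V4, L6, L11.

1, 4, 6, 11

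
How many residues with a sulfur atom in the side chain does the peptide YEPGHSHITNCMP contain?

Cysteine (C, thiol) and methionine (M, thioether) are the two sulfur-containing amino acids.
Matching residues: C11, M12.

2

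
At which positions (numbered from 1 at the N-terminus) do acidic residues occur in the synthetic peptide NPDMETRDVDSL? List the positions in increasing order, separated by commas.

3, 5, 8, 10

Only D (aspartate) and E (glutamate) carry a side-chain carboxylic acid.
Matching residues: D3, E5, D8, D10.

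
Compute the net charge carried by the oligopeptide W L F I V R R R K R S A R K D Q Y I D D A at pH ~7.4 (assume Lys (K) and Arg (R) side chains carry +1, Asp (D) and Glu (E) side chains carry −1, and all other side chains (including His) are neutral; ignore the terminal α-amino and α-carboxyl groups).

+4

Positive (K, R): R6, R7, R8, K9, R10, R13, K14 → +7.
Negative (D, E): D15, D19, D20 → −3.
Net charge = (+7) + (−3) = +4.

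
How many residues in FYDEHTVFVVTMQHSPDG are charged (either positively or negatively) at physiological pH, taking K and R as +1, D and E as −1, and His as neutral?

Charged side chains at pH ~7.4: K, R (positive); D, E (negative).
Matching residues: D3, E4, D17.

3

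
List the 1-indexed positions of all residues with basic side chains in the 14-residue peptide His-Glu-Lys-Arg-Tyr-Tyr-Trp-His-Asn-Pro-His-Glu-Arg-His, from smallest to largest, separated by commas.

Lysine (K), arginine (R), and histidine (H) have basic, nitrogen-containing side chains.
Matching residues: His1, Lys3, Arg4, His8, His11, Arg13, His14.

1, 3, 4, 8, 11, 13, 14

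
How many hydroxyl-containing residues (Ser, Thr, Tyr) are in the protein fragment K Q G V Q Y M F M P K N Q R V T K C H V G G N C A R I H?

Matching residues: Y6, T16.

2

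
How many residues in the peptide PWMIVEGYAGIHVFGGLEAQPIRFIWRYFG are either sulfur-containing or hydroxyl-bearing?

Sulfur-containing: C, M. Hydroxyl-bearing: S, T, Y.
Sulfur-containing residues here: M3 (1).
Hydroxyl-bearing residues here: Y8, Y28 (2).
The two groups share no amino acid, so total = 1 + 2 = 3.

3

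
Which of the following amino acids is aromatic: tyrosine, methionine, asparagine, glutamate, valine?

F, W, and Y each carry an aromatic ring on the side chain.
Of the listed options, only tyrosine belongs to this group.

tyrosine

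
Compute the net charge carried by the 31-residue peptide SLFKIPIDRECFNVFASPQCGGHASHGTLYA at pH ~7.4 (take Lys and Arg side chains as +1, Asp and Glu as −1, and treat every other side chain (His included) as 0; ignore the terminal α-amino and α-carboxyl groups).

Positive (K, R): K4, R9 → +2.
Negative (D, E): D8, E10 → −2.
Net charge = (+2) + (−2) = 0.

0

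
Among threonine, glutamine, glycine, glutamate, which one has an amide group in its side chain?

The amide-side-chain residues are Asn (N) and Gln (Q).
Of the listed options, only glutamine belongs to this group.

glutamine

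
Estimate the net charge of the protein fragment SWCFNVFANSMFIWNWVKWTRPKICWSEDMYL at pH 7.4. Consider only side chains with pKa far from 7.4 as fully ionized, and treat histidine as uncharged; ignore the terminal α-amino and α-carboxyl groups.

+1

The side chains ionized at physiological pH are Lys/Arg (+1) and Asp/Glu (−1); with His treated as neutral, nothing else contributes.
Positive (K, R): K18, R21, K23 → +3.
Negative (D, E): E28, D29 → −2.
Net charge = (+3) + (−2) = +1.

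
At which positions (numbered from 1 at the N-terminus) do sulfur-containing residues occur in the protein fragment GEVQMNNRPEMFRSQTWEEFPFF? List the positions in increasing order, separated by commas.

5, 11

The sulfur-bearing residues are cysteine (–SH) and methionine (–S–CH₃).
Matching residues: M5, M11.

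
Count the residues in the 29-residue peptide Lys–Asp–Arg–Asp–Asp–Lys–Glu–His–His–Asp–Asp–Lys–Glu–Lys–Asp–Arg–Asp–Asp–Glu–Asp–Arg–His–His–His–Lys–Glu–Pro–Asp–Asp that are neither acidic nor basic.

Acidic: D, E. Basic: K, R, H. All other residues are neither.
Matching residues: Pro27.

1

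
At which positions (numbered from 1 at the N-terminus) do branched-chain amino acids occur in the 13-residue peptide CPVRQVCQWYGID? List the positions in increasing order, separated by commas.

V, L, and I make up the branched-chain aliphatic group.
Matching residues: V3, V6, I12.

3, 6, 12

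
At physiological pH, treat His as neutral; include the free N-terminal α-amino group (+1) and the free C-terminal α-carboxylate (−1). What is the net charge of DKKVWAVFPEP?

Near pH 7.4, K and R contribute +1 each, D and E contribute −1 each, and every other side chain (His included, as stated) is uncharged.
Positive (K, R): K2, K3 → +2.
Negative (D, E): D1, E10 → −2.
The N-terminus (+1) and C-terminus (−1) cancel.
Net charge = (+2) + (−2) = 0.

0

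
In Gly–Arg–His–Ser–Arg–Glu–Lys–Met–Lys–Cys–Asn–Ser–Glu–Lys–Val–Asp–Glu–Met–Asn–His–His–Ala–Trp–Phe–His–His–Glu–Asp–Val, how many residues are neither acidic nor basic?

Acidic: D, E. Basic: K, R, H. All other residues are neither.
Matching residues: Gly1, Ser4, Met8, Cys10, Asn11, Ser12, Val15, Met18, Asn19, Ala22, Trp23, Phe24, Val29.

13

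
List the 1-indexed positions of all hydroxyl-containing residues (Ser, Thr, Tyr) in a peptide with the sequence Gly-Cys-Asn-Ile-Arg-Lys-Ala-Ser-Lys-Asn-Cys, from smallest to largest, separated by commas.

8

Matching residues: Ser8.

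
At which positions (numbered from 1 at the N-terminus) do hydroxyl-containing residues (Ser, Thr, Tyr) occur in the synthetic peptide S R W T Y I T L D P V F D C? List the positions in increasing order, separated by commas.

1, 4, 5, 7

Matching residues: S1, T4, Y5, T7.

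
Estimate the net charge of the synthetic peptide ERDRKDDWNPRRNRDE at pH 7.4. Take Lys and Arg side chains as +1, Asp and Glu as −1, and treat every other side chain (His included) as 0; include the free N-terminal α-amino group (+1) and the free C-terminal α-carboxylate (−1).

Positive (K, R): R2, R4, K5, R11, R12, R14 → +6.
Negative (D, E): E1, D3, D6, D7, D15, E16 → −6.
The N-terminus (+1) and C-terminus (−1) cancel.
Net charge = (+6) + (−6) = 0.

0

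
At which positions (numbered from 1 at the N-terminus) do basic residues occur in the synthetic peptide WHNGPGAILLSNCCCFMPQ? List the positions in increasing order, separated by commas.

The basic amino acids are Lys (K), Arg (R), and His (H).
Matching residues: H2.

2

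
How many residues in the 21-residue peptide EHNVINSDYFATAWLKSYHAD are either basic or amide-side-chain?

5

Basic: H, K, R. Amide-side-chain: N, Q.
Basic residues here: H2, K16, H19 (3).
Amide-side-chain residues here: N3, N6 (2).
The two groups share no amino acid, so total = 3 + 2 = 5.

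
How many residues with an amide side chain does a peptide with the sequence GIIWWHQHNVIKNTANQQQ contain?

7

The amide-side-chain residues are Asn (N) and Gln (Q).
Matching residues: Q7, N9, N13, N16, Q17, Q18, Q19.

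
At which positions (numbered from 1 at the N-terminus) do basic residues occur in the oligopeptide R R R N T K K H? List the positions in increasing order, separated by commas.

K, R, and H are the three residues with basic side chains (ε-amine, guanidinium, and imidazole respectively).
Matching residues: R1, R2, R3, K6, K7, H8.

1, 2, 3, 6, 7, 8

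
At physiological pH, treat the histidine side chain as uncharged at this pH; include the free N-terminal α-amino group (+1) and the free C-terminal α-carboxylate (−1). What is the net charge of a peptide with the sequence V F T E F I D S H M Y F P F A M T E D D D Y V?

-6

At pH ~7.4 the Lys and Arg side chains are protonated (+1), the Asp and Glu side chains are deprotonated (−1), and with His taken as neutral all other side chains carry no charge.
Positive (K, R): none → +0.
Negative (D, E): E4, D7, E18, D19, D20, D21 → −6.
The N-terminus (+1) and C-terminus (−1) cancel.
Net charge = (+0) + (−6) = −6.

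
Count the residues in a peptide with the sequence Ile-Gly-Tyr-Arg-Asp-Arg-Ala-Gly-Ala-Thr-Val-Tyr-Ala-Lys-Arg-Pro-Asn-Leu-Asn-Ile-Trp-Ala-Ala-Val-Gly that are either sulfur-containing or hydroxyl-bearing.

3

Sulfur-containing: C, M. Hydroxyl-bearing: S, T, Y.
Sulfur-containing residues here: none (0).
Hydroxyl-bearing residues here: Tyr3, Thr10, Tyr12 (3).
The two groups share no amino acid, so total = 0 + 3 = 3.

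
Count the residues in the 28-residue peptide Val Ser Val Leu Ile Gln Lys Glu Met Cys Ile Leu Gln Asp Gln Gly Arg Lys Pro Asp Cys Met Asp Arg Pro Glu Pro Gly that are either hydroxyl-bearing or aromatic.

Hydroxyl-bearing: S, T, Y. Aromatic: F, W, Y.
Hydroxyl-bearing residues here: Ser2 (1).
Aromatic residues here: none (0).
(Y belongs to both groups, but none appear in this sequence.) Total = 1 + 0 = 1.

1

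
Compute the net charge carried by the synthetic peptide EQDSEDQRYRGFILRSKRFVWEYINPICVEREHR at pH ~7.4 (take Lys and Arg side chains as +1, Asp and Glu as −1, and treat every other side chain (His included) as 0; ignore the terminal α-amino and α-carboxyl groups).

0

Positive (K, R): R8, R10, R15, K17, R18, R31, R34 → +7.
Negative (D, E): E1, D3, E5, D6, E22, E30, E32 → −7.
Net charge = (+7) + (−7) = 0.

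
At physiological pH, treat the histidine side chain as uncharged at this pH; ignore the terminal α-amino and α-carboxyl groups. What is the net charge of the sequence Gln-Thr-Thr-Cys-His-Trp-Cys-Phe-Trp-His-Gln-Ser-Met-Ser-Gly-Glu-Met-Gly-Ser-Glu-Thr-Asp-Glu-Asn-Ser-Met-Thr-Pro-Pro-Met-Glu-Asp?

-6

At pH ~7.4 the Lys and Arg side chains are protonated (+1), the Asp and Glu side chains are deprotonated (−1), and with His taken as neutral all other side chains carry no charge.
Positive (K, R): none → +0.
Negative (D, E): Glu16, Glu20, Asp22, Glu23, Glu31, Asp32 → −6.
Net charge = (+0) + (−6) = −6.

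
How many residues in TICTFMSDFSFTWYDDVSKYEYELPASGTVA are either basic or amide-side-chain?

1

Basic: H, K, R. Amide-side-chain: N, Q.
Basic residues here: K19 (1).
Amide-side-chain residues here: none (0).
The two groups share no amino acid, so total = 1 + 0 = 1.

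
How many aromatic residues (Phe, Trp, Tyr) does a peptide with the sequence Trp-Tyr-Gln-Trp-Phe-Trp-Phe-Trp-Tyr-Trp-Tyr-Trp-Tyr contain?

12

Matching residues: Trp1, Tyr2, Trp4, Phe5, Trp6, Phe7, Trp8, Tyr9, Trp10, Tyr11, Trp12, Tyr13.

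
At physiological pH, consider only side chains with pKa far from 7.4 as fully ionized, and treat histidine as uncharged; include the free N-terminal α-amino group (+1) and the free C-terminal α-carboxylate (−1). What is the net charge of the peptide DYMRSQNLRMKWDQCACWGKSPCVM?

+2

Near pH 7.4, K and R contribute +1 each, D and E contribute −1 each, and every other side chain (His included, as stated) is uncharged.
Positive (K, R): R4, R9, K11, K20 → +4.
Negative (D, E): D1, D13 → −2.
The N-terminus (+1) and C-terminus (−1) cancel.
Net charge = (+4) + (−2) = +2.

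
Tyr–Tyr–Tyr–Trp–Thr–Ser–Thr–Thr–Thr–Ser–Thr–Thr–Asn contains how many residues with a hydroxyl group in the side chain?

The –OH-bearing residues are Ser, Thr (aliphatic alcohols), and Tyr (phenol).
Matching residues: Tyr1, Tyr2, Tyr3, Thr5, Ser6, Thr7, Thr8, Thr9, Ser10, Thr11, Thr12.

11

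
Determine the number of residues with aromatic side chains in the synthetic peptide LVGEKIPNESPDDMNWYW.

3

The aromatic amino acids are Phe (F, benzyl), Trp (W, indole), and Tyr (Y, phenol).
Matching residues: W16, Y17, W18.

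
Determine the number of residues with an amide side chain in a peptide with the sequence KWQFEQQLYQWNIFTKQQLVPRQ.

8

The amide-side-chain residues are Asn (N) and Gln (Q).
Matching residues: Q3, Q6, Q7, Q10, N12, Q17, Q18, Q23.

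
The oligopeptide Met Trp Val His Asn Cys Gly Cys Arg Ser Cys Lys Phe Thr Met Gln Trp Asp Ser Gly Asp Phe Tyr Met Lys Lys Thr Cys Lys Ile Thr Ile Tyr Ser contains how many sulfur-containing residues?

The sulfur-bearing residues are cysteine (–SH) and methionine (–S–CH₃).
Matching residues: Met1, Cys6, Cys8, Cys11, Met15, Met24, Cys28.

7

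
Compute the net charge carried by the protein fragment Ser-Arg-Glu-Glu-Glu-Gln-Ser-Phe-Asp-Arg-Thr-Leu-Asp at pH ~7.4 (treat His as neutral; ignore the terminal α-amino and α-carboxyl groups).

At pH ~7.4 the Lys and Arg side chains are protonated (+1), the Asp and Glu side chains are deprotonated (−1), and with His taken as neutral all other side chains carry no charge.
Positive (K, R): Arg2, Arg10 → +2.
Negative (D, E): Glu3, Glu4, Glu5, Asp9, Asp13 → −5.
Net charge = (+2) + (−5) = −3.

-3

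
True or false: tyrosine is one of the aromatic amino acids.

Phenylalanine (F), tryptophan (W), and tyrosine (Y) have aromatic ring side chains.
Tyrosine is in this group.

True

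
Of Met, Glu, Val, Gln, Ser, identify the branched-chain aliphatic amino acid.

Val

The BCAAs are Val, Leu, and Ile — aliphatic side chains with a branch point.
Of the listed options, only Val belongs to this group.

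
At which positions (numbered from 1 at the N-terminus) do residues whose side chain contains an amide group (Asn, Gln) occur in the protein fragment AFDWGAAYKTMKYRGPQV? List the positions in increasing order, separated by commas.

Matching residues: Q17.

17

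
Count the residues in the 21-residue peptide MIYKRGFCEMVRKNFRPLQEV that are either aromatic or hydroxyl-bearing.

3

Aromatic: F, W, Y. Hydroxyl-bearing: S, T, Y.
Aromatic residues here: Y3, F7, F15 (3).
Hydroxyl-bearing residues here: Y3 (1).
Y is in both groups, so the 1 Y residue must not be double-counted.
Total = 3 + 1 − 1 = 3.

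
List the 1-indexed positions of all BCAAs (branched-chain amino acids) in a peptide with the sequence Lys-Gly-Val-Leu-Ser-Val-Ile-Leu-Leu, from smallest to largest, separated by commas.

Valine (V), leucine (L), and isoleucine (I) are the branched-chain amino acids.
Matching residues: Val3, Leu4, Val6, Ile7, Leu8, Leu9.

3, 4, 6, 7, 8, 9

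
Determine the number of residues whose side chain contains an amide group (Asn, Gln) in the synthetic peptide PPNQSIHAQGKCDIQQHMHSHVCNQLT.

Matching residues: N3, Q4, Q9, Q15, Q16, N24, Q25.

7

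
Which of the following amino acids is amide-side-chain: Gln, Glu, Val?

Gln

Asparagine (N) and glutamine (Q) have uncharged amide side chains.
Of the listed options, only Gln belongs to this group.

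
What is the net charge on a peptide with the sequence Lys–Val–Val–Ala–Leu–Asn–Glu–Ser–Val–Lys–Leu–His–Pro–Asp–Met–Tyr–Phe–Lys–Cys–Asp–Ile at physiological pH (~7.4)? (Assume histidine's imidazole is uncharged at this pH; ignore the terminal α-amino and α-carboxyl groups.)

The side chains ionized at physiological pH are Lys/Arg (+1) and Asp/Glu (−1); with His treated as neutral, nothing else contributes.
Positive (K, R): Lys1, Lys10, Lys18 → +3.
Negative (D, E): Glu7, Asp14, Asp20 → −3.
Net charge = (+3) + (−3) = 0.

0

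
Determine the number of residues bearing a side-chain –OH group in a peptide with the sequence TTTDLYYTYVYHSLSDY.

11

The –OH-bearing residues are Ser, Thr (aliphatic alcohols), and Tyr (phenol).
Matching residues: T1, T2, T3, Y6, Y7, T8, Y9, Y11, S13, S15, Y17.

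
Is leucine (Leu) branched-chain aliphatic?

Yes

Valine (V), leucine (L), and isoleucine (I) are the branched-chain amino acids.
Leucine is in this group.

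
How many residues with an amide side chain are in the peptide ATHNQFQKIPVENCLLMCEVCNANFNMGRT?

Only N (asparagine) and Q (glutamine) carry a side-chain carboxamide.
Matching residues: N4, Q5, Q7, N13, N22, N24, N26.

7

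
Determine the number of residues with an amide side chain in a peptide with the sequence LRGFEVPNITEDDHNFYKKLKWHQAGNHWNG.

5

Asparagine (N) and glutamine (Q) have uncharged amide side chains.
Matching residues: N8, N15, Q24, N27, N30.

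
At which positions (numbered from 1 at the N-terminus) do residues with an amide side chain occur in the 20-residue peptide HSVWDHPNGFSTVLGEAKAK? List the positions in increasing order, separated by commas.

8

Only N (asparagine) and Q (glutamine) carry a side-chain carboxamide.
Matching residues: N8.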